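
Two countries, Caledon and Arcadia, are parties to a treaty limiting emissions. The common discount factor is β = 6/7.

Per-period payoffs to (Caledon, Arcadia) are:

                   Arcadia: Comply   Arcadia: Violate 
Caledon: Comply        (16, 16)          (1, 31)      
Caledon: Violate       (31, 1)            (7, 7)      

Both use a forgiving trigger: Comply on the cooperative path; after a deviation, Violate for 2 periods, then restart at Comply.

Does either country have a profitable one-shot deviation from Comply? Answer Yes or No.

Yes

Comparing payoff streams over the 3 periods until play realigns: cooperate → 16(1+β+…+β^2); deviate → 31 + 7(β+…+β^2).
Cooperation is sustained iff (16−7)(β+…+β^2) ≥ 31−16.
β+…+β^2 = 6/7·(1−(6/7)^2)/(1−6/7) = 1.5918, and (31−16)/(16−7) = 1.6667.
1.5918 < 1.6667, so cooperation is not sustainable.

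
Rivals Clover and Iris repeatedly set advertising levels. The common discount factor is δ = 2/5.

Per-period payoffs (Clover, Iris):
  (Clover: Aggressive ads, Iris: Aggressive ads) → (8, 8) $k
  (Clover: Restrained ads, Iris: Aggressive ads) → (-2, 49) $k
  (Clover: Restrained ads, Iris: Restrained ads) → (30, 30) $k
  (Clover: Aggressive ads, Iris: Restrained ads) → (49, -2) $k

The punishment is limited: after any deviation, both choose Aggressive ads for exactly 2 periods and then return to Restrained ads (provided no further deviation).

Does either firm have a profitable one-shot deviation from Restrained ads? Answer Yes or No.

Yes

A one-shot deviation gives 49 now, then 8 for 2 periods, then back to 30.
Gain from deviating: (49−30) today; loss: (30−8) in each of the next 2 periods.
No-deviation condition: (30−8)(δ+…+δ^2) ≥ 49−30, i.e. δ+…+δ^2 ≥ 19/22.
At δ = 2/5: δ+…+δ^2 = 0.5600 < 0.8636.
So cooperation is not sustainable.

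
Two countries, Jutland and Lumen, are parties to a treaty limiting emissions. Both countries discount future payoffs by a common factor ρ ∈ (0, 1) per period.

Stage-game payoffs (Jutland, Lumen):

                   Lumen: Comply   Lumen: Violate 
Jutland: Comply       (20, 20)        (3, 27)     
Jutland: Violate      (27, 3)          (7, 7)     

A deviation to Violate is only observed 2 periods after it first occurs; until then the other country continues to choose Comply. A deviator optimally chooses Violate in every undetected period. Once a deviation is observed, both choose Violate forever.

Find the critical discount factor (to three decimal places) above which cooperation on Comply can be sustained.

The best deviation is to choose Violate for all 2 undetected periods, earning 27 each, then 7 forever once detected.
Deviation value: 27(1−ρ^2)/(1−ρ) + 7ρ^2/(1−ρ); cooperation value: 20/(1−ρ).
IC: 20 ≥ 27(1−ρ^2) + 7ρ^2 = 27 − 20ρ^2.
So ρ^2 ≥ 7/20, giving ρ ≥ (7/20)^(1/2) ≈ 0.592.

0.592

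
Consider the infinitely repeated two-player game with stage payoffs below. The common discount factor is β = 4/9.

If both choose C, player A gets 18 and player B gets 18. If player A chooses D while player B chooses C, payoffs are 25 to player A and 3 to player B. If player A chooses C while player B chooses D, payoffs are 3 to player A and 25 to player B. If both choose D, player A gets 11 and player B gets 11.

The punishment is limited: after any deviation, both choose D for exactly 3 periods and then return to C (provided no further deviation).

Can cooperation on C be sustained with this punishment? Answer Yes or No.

No

IC: β+…+β^3 ≥ (25−18)/(18−11) = 1.
At β = 4/9: partial sum = 0.7298 < 1.0000. Cooperation not sustainable.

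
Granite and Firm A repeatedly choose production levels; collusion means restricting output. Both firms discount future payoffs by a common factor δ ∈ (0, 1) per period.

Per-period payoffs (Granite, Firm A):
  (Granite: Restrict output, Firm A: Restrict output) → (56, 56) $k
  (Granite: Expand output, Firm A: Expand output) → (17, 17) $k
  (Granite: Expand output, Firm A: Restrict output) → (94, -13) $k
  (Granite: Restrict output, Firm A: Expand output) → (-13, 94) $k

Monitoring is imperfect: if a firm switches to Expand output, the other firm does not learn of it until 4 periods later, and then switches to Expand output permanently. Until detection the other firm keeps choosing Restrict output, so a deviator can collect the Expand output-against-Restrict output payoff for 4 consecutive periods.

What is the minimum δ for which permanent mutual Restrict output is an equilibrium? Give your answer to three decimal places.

Deviating for the 4 undetected periods gains 94−56 = 38 per period over cooperation, then loses 56−17 = 39 per period forever once punishment starts.
Gain: 38(1 + δ + … + δ^3); loss: 39·δ^4/(1−δ).
No profitable deviation ⇔ 38(1−δ^4) ≤ 39·δ^4, i.e. δ^4 ≥ 38/(38+39) = 38/77.
Hence δ ≥ (38/77)^(1/4) ≈ 0.838.

0.838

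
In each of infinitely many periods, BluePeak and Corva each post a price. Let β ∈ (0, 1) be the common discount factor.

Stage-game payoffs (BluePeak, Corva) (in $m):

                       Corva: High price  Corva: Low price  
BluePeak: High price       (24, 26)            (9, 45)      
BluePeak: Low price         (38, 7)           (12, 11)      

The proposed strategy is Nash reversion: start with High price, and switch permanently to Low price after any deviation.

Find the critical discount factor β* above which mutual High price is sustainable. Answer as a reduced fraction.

19/34

BluePeak: cooperation gives 24 each period; deviation gives 38 once then 12 forever.
  24/(1−β) ≥ 38 + 12β/(1−β) ⇒ β ≥ 14/26 = 7/13.
Corva: cooperation gives 26 each period; deviation gives 45 once then 11 forever.
  β ≥ 19/34.
Both must hold, so the binding constraint is Corva's: β ≥ 19/34.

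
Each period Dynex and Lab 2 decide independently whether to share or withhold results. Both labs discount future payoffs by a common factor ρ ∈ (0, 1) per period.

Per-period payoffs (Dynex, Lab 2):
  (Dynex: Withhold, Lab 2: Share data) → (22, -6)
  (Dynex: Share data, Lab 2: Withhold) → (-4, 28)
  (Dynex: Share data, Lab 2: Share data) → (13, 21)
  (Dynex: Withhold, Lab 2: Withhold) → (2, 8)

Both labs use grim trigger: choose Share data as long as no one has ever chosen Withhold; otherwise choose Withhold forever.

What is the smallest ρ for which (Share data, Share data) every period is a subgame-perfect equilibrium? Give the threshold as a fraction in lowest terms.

For Dynex: deviation gain 22−13 = 9, per-period punishment loss 13−2 = 11. IC gives ρ ≥ 9/20.
For Lab 2: gain 7, loss 13 per period, so ρ ≥ 7/20.
The tighter constraint is Dynex's, so cooperation needs ρ ≥ 9/20.

9/20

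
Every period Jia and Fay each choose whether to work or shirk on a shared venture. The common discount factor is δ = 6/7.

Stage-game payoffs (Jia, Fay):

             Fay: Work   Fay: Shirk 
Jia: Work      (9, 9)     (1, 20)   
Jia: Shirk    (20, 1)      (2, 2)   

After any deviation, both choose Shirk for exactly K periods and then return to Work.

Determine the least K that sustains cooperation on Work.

2

Need Σ_{k=1}^{K} δ^k ≥ (20−9)/(9−2) = 1.5714 at δ = 6/7.
At K = 1 the sum is 0.8571 < 1.5714; at K = 2 it is 1.5918 ≥ 1.5714.
So the minimum punishment length is K = 2.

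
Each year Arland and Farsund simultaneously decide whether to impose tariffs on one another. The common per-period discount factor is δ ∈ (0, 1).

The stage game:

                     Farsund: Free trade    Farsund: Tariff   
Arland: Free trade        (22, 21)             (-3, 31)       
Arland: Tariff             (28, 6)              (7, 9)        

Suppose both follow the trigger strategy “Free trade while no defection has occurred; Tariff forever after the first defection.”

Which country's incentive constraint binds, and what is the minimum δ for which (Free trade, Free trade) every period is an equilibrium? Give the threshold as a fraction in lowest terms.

Farsund; δ ≥ 5/11

For Arland: deviation gain 28−22 = 6, per-period punishment loss 22−7 = 15. IC gives δ ≥ 6/21 = 2/7.
For Farsund: gain 10, loss 12 per period, so δ ≥ 10/22 = 5/11.
The tighter constraint is Farsund's, so cooperation needs δ ≥ 5/11.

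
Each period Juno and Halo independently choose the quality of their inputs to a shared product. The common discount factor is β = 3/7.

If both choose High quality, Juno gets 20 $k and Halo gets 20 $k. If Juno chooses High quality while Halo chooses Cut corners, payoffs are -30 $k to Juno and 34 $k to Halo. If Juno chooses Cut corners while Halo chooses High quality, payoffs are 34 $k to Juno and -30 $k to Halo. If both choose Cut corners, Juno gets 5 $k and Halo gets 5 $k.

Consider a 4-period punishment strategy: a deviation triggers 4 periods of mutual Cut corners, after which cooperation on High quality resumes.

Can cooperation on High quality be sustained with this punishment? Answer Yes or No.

No

A one-shot deviation gives 34 now, then 5 for 4 periods, then back to 20.
Gain from deviating: (34−20) today; loss: (20−5) in each of the next 4 periods.
No-deviation condition: (20−5)(β+…+β^4) ≥ 34−20, i.e. β+…+β^4 ≥ 14/15.
At β = 3/7: β+…+β^4 = 0.7247 < 0.9333.
So cooperation is not sustainable.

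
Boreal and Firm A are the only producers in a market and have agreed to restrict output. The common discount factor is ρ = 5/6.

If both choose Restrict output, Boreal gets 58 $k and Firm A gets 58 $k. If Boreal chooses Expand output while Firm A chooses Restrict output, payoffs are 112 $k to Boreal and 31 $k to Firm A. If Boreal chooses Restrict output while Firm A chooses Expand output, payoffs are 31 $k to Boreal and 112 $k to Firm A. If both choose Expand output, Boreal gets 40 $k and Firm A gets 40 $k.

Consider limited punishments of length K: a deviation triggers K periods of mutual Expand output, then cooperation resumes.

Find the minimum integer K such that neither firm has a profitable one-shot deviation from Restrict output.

No profitable deviation requires (58−40)(ρ+…+ρ^K) ≥ 112−58, i.e. ρ+…+ρ^K ≥ 3 ≈ 3.0000.
With ρ = 5/6, the partial sums are K=1: 0.8333, K=2: 1.5278, K=3: 2.1065, K=4: 2.5887, K=5: 2.9906, K=6: 3.3255.
K = 6 is the first length at which the sum reaches 3.0000.

6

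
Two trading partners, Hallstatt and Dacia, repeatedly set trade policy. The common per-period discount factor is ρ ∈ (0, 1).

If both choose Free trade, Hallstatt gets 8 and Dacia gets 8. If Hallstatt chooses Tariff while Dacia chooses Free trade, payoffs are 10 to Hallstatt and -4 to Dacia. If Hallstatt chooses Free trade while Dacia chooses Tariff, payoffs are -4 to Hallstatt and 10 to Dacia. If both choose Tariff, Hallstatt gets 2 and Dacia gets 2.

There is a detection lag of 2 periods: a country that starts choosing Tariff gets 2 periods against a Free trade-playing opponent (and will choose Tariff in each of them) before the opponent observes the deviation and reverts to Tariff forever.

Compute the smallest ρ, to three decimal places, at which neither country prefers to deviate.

0.500

A deviator earns 10 for 2 periods, then 2 forever; cooperating earns 8 forever. Multiplying the IC by (1−ρ):
8 ≥ 10(1−ρ^2) + 2ρ^2, so 8·ρ^2 ≥ 2 and ρ^2 ≥ 1/4.
ρ ≥ (1/4)^(1/2) ≈ 0.500.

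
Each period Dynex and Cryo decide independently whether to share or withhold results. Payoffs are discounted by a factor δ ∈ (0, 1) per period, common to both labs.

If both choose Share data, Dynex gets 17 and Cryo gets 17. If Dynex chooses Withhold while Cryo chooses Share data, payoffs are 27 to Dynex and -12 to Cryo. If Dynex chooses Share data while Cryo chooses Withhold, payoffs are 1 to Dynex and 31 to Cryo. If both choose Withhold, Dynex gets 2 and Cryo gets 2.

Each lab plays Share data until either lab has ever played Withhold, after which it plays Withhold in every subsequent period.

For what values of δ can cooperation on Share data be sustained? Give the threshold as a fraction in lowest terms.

Dynex's threshold: (27−17)/(27−2) = 2/5.
Cryo's threshold: (31−17)/(31−2) = 14/29.
2/5 < 14/29, so Cryo binds and δ* = 14/29.

14/29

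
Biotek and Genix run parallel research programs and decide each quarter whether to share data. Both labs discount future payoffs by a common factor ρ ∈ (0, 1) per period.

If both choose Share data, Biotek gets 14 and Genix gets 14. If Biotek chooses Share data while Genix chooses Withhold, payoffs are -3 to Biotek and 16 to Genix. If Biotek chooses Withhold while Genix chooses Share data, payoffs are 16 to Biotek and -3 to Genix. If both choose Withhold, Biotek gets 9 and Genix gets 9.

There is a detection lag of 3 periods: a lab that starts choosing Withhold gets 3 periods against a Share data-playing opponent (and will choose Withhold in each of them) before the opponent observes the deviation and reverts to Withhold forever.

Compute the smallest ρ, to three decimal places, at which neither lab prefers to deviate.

0.659

Deviating for the 3 undetected periods gains 16−14 = 2 per period over cooperation, then loses 14−9 = 5 per period forever once punishment starts.
Gain: 2(1 + ρ + … + ρ^2); loss: 5·ρ^3/(1−ρ).
No profitable deviation ⇔ 2(1−ρ^3) ≤ 5·ρ^3, i.e. ρ^3 ≥ 2/(2+5) = 2/7.
Hence ρ ≥ (2/7)^(1/3) ≈ 0.659.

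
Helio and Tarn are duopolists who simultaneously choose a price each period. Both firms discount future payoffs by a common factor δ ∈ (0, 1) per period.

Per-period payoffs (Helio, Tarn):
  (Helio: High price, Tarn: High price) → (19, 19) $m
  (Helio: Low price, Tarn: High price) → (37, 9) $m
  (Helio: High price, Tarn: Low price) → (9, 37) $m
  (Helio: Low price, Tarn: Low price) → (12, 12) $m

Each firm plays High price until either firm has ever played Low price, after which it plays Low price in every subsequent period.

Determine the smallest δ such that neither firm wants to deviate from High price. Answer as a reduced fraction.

18/25

Cooperation forever yields 19 each period: 19/(1−δ).
Deviating yields 37 once, then 12 forever: 37 + 12δ/(1−δ).
No profitable deviation requires 19/(1−δ) ≥ 37 + 12δ/(1−δ).
Multiplying by (1−δ): 19 ≥ 37(1−δ) + 12δ = 37 − 25δ.
So 25δ ≥ 18, i.e. δ ≥ 18/25.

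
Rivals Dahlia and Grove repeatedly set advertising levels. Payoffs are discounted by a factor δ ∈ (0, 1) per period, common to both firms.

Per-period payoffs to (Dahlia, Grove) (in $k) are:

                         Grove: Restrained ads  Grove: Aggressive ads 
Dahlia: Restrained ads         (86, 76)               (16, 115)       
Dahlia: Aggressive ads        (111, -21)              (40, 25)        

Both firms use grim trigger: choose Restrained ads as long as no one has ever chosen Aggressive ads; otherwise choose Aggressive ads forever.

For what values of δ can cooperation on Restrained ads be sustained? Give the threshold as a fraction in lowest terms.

13/30

Dahlia: cooperation gives 86 each period; deviation gives 111 once then 40 forever.
  86/(1−δ) ≥ 111 + 40δ/(1−δ) ⇒ δ ≥ 25/71.
Grove: cooperation gives 76 each period; deviation gives 115 once then 25 forever.
  δ ≥ 39/90 = 13/30.
Both must hold, so the binding constraint is Grove's: δ ≥ 13/30.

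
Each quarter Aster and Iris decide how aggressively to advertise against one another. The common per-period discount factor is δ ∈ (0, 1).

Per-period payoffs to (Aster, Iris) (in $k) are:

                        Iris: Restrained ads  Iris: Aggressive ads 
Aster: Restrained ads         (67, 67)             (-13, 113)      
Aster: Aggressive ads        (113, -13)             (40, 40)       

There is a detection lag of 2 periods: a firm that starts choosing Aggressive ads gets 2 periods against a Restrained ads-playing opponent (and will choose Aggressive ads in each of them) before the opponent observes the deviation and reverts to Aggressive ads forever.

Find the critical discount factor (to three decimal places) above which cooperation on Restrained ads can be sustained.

A deviator earns 113 for 2 periods, then 40 forever; cooperating earns 67 forever. Multiplying the IC by (1−δ):
67 ≥ 113(1−δ^2) + 40δ^2, so 73·δ^2 ≥ 46 and δ^2 ≥ 46/73.
δ ≥ (46/73)^(1/2) ≈ 0.794.

0.794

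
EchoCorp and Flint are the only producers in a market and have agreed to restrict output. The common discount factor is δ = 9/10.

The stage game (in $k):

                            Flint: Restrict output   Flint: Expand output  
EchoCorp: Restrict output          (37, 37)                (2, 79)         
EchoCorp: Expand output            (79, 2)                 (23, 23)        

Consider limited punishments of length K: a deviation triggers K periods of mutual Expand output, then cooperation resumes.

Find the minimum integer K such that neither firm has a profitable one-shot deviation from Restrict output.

4

IC: δ(1−δ^K)/(1−δ) ≥ (79−37)/(37−23) = 3.
With δ = 9/10: need 1 − δ^K ≥ 3·(1−9/10)/(9/10), i.e. δ^K ≤ 0.6667.
Since (9/10)^3 = 0.7290 and (9/10)^4 = 0.6561, the smallest such K is 4.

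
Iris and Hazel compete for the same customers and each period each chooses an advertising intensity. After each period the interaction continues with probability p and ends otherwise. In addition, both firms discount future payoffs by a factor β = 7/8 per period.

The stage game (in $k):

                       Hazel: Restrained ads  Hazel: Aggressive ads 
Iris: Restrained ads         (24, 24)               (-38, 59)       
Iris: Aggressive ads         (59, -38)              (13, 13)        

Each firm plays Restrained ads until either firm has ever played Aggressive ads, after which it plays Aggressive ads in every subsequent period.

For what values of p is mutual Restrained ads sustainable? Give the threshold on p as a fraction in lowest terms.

Expected continuation weight on next period's payoff is β·p = 7/8·p, which plays the role of the discount factor.
Cooperation requires 7/8·p ≥ (59−24)/(59−13) = 35/46, hence p ≥ 20/23.

20/23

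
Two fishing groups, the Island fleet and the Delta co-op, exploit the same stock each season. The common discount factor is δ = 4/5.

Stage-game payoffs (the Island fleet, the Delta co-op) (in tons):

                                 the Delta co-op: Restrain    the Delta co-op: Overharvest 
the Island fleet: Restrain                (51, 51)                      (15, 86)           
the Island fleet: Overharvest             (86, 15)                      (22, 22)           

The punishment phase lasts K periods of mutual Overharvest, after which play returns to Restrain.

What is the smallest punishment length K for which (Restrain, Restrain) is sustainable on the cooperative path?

2

Need Σ_{k=1}^{K} δ^k ≥ (86−51)/(51−22) = 1.2069 at δ = 4/5.
At K = 1 the sum is 0.8000 < 1.2069; at K = 2 it is 1.4400 ≥ 1.2069.
So the minimum punishment length is K = 2.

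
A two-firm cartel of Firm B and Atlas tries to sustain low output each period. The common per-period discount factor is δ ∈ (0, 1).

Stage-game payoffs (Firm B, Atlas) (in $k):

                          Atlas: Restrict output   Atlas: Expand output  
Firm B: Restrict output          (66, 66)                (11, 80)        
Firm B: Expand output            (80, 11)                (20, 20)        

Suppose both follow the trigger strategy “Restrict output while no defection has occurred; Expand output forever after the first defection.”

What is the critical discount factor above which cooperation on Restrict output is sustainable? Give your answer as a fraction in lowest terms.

One-period gain from deviating is 80 − 66 = 14. The loss is 66 − 20 = 46 in every subsequent period, with present value 46·δ/(1−δ).
Deviation is unprofitable when 46·δ/(1−δ) ≥ 14, i.e. δ/(1−δ) ≥ 7/23.
Equivalently δ ≥ 14/(14+46) = 7/30.

7/30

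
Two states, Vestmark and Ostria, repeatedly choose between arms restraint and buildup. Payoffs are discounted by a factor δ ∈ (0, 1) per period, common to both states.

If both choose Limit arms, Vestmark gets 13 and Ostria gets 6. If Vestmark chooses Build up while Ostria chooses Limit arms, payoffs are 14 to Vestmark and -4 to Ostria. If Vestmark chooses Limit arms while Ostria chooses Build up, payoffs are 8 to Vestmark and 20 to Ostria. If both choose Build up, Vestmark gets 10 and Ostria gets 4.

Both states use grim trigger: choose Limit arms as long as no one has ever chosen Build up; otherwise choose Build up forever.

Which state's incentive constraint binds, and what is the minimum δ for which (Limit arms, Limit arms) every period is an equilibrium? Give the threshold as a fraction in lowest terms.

Ostria; δ ≥ 7/8

Vestmark: cooperation gives 13 each period; deviation gives 14 once then 10 forever.
  13/(1−δ) ≥ 14 + 10δ/(1−δ) ⇒ δ ≥ 1/4.
Ostria: cooperation gives 6 each period; deviation gives 20 once then 4 forever.
  δ ≥ 14/16 = 7/8.
Both must hold, so the binding constraint is Ostria's: δ ≥ 7/8.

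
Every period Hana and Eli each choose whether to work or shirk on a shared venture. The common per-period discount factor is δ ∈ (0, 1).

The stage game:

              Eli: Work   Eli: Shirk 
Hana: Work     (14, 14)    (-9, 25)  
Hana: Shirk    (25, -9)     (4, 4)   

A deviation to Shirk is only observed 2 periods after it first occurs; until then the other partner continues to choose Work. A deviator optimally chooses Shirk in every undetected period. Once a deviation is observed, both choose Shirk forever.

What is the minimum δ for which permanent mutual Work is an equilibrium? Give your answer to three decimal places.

Deviating for the 2 undetected periods gains 25−14 = 11 per period over cooperation, then loses 14−4 = 10 per period forever once punishment starts.
Gain: 11(1 + δ + … + δ^1); loss: 10·δ^2/(1−δ).
No profitable deviation ⇔ 11(1−δ^2) ≤ 10·δ^2, i.e. δ^2 ≥ 11/(11+10) = 11/21.
Hence δ ≥ (11/21)^(1/2) ≈ 0.724.

0.724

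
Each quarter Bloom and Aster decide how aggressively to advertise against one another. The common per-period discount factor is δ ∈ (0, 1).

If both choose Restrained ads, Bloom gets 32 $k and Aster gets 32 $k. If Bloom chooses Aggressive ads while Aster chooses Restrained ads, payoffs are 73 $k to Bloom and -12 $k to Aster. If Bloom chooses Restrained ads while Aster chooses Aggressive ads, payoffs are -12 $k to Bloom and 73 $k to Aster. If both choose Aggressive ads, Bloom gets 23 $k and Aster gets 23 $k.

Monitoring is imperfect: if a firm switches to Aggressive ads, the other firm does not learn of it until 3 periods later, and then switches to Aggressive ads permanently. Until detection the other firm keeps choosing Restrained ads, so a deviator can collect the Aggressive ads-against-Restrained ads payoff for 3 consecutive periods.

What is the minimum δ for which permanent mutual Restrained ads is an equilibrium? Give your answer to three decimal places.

0.936

A deviator earns 73 for 3 periods, then 23 forever; cooperating earns 32 forever. Multiplying the IC by (1−δ):
32 ≥ 73(1−δ^3) + 23δ^3, so 50·δ^3 ≥ 41 and δ^3 ≥ 41/50.
δ ≥ (41/50)^(1/3) ≈ 0.936.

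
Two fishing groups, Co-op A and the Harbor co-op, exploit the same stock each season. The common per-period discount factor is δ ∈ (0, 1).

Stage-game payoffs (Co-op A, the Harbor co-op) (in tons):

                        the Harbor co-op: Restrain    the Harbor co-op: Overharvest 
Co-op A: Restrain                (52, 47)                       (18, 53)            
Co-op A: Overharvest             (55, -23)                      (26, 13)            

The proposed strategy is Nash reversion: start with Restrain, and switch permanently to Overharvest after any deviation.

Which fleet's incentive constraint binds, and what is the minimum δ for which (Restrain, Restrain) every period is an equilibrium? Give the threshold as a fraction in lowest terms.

For Co-op A: deviation gain 55−52 = 3, per-period punishment loss 52−26 = 26. IC gives δ ≥ 3/29.
For the Harbor co-op: gain 6, loss 34 per period, so δ ≥ 6/40 = 3/20.
The tighter constraint is the Harbor co-op's, so cooperation needs δ ≥ 3/20.

the Harbor co-op; δ ≥ 3/20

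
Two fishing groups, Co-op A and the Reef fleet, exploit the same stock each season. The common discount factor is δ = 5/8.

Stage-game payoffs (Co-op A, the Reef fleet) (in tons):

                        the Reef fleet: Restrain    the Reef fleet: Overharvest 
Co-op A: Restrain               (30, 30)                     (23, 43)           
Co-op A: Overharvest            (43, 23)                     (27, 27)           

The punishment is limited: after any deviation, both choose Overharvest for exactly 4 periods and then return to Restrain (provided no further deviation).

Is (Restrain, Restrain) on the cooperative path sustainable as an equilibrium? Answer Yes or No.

No

A one-shot deviation gives 43 now, then 27 for 4 periods, then back to 30.
Gain from deviating: (43−30) today; loss: (30−27) in each of the next 4 periods.
No-deviation condition: (30−27)(δ+…+δ^4) ≥ 43−30, i.e. δ+…+δ^4 ≥ 13/3.
At δ = 5/8: δ+…+δ^4 = 1.4124 < 4.3333.
So cooperation is not sustainable.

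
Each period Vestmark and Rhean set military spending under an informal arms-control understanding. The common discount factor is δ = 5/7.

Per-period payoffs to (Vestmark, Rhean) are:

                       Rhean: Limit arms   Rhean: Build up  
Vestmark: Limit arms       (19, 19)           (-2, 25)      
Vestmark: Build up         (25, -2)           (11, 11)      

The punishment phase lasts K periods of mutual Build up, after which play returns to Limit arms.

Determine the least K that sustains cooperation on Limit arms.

2

No profitable deviation requires (19−11)(δ+…+δ^K) ≥ 25−19, i.e. δ+…+δ^K ≥ 3/4 ≈ 0.7500.
With δ = 5/7, the partial sums are K=1: 0.7143, K=2: 1.2245.
K = 2 is the first length at which the sum reaches 0.7500.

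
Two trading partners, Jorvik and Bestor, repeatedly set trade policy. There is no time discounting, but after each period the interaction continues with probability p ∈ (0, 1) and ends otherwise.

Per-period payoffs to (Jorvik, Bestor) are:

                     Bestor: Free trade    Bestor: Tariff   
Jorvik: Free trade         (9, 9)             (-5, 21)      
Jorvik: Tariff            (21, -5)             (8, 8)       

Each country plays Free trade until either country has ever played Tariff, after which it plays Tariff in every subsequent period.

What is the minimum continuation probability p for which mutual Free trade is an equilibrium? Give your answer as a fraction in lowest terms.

12/13

Expected cooperation value is 9 + p·9 + p²·9 + … = 9/(1−p); deviation gives 21 + p·8/(1−p).
9 ≥ 21(1−p) + 8p ⇒ 13p ≥ 12 ⇒ p ≥ 12/13.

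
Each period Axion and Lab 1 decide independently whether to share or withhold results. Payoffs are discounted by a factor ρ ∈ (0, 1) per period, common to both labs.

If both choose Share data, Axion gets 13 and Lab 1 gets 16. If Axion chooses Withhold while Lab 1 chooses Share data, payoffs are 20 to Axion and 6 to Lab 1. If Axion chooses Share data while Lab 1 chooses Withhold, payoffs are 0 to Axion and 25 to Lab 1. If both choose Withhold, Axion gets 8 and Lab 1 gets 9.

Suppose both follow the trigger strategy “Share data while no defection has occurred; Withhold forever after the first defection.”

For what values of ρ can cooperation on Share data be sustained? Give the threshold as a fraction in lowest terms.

7/12

Axion's threshold: (20−13)/(20−8) = 7/12.
Lab 1's threshold: (25−16)/(25−9) = 9/16.
7/12 > 9/16, so Axion binds and ρ* = 7/12.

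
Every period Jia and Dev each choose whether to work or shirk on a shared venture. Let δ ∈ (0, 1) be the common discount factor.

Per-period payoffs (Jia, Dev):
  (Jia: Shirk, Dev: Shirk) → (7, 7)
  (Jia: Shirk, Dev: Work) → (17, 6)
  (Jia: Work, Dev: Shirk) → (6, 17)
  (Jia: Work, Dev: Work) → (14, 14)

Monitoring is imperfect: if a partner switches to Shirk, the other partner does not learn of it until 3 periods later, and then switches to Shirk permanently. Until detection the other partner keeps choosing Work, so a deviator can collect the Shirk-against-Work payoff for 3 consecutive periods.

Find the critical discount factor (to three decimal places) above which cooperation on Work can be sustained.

The best deviation is to choose Shirk for all 3 undetected periods, earning 17 each, then 7 forever once detected.
Deviation value: 17(1−δ^3)/(1−δ) + 7δ^3/(1−δ); cooperation value: 14/(1−δ).
IC: 14 ≥ 17(1−δ^3) + 7δ^3 = 17 − 10δ^3.
So δ^3 ≥ 3/10, giving δ ≥ (3/10)^(1/3) ≈ 0.669.

0.669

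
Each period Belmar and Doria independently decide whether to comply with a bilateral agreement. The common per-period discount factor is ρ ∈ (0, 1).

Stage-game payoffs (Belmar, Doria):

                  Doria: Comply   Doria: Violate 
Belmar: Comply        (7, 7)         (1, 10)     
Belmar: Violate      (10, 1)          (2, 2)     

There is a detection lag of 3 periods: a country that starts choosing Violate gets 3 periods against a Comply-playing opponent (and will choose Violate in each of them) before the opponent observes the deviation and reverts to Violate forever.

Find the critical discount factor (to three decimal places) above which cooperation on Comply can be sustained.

0.721

Deviating for the 3 undetected periods gains 10−7 = 3 per period over cooperation, then loses 7−2 = 5 per period forever once punishment starts.
Gain: 3(1 + ρ + … + ρ^2); loss: 5·ρ^3/(1−ρ).
No profitable deviation ⇔ 3(1−ρ^3) ≤ 5·ρ^3, i.e. ρ^3 ≥ 3/(3+5) = 3/8.
Hence ρ ≥ (3/8)^(1/3) ≈ 0.721.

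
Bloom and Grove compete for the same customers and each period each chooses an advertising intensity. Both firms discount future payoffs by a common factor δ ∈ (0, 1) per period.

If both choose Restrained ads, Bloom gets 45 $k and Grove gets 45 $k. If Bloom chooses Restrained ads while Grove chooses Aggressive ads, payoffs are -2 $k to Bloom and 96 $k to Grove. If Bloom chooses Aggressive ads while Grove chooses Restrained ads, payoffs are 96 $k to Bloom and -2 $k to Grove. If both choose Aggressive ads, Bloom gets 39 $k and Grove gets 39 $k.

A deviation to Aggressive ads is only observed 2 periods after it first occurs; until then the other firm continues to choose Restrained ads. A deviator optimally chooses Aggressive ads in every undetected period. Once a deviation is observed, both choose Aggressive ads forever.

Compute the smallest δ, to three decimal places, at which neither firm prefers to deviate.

Deviating for the 2 undetected periods gains 96−45 = 51 per period over cooperation, then loses 45−39 = 6 per period forever once punishment starts.
Gain: 51(1 + δ + … + δ^1); loss: 6·δ^2/(1−δ).
No profitable deviation ⇔ 51(1−δ^2) ≤ 6·δ^2, i.e. δ^2 ≥ 51/(51+6) = 17/19.
Hence δ ≥ (17/19)^(1/2) ≈ 0.946.

0.946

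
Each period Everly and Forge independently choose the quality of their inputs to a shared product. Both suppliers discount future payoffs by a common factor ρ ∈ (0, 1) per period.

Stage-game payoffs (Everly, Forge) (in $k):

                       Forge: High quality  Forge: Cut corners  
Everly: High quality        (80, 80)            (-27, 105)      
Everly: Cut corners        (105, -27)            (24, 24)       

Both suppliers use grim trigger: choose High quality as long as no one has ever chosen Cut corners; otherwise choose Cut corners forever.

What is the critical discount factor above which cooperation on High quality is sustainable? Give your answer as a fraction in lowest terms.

One-period gain from deviating is 105 − 80 = 25. The loss is 80 − 24 = 56 in every subsequent period, with present value 56·ρ/(1−ρ).
Deviation is unprofitable when 56·ρ/(1−ρ) ≥ 25, i.e. ρ/(1−ρ) ≥ 25/56.
Equivalently ρ ≥ 25/(25+56) = 25/81.

25/81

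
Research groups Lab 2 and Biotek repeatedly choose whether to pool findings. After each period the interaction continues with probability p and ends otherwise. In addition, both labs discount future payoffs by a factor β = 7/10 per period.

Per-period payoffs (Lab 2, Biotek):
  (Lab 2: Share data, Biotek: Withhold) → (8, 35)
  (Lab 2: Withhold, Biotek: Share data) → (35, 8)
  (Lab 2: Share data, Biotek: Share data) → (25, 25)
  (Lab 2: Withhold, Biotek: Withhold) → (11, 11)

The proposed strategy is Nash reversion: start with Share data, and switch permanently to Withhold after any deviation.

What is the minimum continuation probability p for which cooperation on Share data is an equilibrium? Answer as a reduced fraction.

25/42

With continuation probability p and discount β, the effective per-period discount factor is βp.
Grim-trigger IC: βp ≥ (35−25)/(35−11) = 5/12.
So p ≥ (5/12)/(7/10) = 25/42.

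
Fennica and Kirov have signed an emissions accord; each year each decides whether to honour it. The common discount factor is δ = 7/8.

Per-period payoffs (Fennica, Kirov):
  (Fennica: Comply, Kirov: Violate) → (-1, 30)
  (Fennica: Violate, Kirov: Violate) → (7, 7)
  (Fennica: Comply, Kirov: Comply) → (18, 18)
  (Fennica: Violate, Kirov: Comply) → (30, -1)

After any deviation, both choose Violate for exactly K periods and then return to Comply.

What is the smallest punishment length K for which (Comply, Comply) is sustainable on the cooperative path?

2

IC: δ(1−δ^K)/(1−δ) ≥ (30−18)/(18−7) = 12/11.
With δ = 7/8: need 1 − δ^K ≥ 12/11·(1−7/8)/(7/8), i.e. δ^K ≤ 0.8442.
Since (7/8)^1 = 0.8750 and (7/8)^2 = 0.7656, the smallest such K is 2.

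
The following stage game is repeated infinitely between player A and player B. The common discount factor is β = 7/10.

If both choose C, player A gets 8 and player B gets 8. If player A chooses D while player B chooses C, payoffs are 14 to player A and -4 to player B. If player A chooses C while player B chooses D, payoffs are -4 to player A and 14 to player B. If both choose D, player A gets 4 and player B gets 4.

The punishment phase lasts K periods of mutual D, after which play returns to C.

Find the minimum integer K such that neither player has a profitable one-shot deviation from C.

IC: β(1−β^K)/(1−β) ≥ (14−8)/(8−4) = 3/2.
With β = 7/10: need 1 − β^K ≥ 3/2·(1−7/10)/(7/10), i.e. β^K ≤ 0.3571.
Since (7/10)^2 = 0.4900 and (7/10)^3 = 0.3430, the smallest such K is 3.

3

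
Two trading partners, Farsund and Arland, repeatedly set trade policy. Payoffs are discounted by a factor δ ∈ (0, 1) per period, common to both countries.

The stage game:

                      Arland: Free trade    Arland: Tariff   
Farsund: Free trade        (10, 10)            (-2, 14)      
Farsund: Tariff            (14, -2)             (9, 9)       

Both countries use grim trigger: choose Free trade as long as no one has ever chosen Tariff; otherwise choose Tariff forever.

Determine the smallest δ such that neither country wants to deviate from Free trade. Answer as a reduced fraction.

10/(1−δ) ≥ 14 + 9δ/(1−δ)
10 ≥ 14 − 5δ
δ ≥ 4/5.

4/5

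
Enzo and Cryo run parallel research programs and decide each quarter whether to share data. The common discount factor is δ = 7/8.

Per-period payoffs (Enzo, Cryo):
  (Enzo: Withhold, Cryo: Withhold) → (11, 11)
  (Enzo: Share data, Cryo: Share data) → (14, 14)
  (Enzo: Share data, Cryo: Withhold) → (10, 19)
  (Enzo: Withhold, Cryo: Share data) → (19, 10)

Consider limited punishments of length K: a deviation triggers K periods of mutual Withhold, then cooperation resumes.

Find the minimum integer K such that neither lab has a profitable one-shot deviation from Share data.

3

IC: δ(1−δ^K)/(1−δ) ≥ (19−14)/(14−11) = 5/3.
With δ = 7/8: need 1 − δ^K ≥ 5/3·(1−7/8)/(7/8), i.e. δ^K ≤ 0.7619.
Since (7/8)^2 = 0.7656 and (7/8)^3 = 0.6699, the smallest such K is 3.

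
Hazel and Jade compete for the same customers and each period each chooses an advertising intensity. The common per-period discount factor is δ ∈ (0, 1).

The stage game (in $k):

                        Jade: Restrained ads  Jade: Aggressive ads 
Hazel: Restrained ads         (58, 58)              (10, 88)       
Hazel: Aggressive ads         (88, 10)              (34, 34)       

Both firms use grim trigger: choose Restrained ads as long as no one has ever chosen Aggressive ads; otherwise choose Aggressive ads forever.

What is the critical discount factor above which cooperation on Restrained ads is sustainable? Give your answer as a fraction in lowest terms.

5/9

Under grim trigger the critical discount factor is (T−C)/(T−P) with T = 88, C = 58, P = 34.
δ* = (88−58)/(88−34) = 30/54 = 5/9.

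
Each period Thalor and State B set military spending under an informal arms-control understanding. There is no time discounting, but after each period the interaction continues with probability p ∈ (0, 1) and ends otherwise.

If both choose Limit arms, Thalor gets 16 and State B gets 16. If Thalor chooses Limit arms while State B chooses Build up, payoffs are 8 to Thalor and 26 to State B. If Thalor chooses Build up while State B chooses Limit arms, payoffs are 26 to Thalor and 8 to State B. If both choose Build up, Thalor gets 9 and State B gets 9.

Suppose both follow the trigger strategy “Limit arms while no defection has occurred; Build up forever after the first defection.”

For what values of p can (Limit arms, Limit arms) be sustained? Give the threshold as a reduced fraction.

10/17

With no time discounting, the continuation probability p plays the role of the discount factor.
Grim-trigger IC: 16/(1−p) ≥ 26 + 9p/(1−p) ⇒ p ≥ (26−16)/(26−9) = 10/17.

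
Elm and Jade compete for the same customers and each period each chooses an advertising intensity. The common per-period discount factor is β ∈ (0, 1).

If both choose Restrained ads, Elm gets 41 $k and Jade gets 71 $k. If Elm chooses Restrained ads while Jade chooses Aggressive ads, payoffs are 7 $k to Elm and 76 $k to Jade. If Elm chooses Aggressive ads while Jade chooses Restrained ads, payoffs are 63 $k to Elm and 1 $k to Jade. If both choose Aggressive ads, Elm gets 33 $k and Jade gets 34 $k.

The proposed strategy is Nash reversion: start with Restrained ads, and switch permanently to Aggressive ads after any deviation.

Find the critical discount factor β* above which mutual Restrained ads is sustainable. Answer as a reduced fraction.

11/15

Elm's threshold: (63−41)/(63−33) = 11/15.
Jade's threshold: (76−71)/(76−34) = 5/42.
11/15 > 5/42, so Elm binds and β* = 11/15.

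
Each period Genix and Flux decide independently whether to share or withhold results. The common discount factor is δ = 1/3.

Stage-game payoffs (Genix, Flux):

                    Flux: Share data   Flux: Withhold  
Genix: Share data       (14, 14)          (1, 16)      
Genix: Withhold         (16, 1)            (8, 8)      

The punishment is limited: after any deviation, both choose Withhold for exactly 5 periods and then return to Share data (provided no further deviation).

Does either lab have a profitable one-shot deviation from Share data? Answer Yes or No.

No

Comparing payoff streams over the 6 periods until play realigns: cooperate → 14(1+δ+…+δ^5); deviate → 16 + 8(δ+…+δ^5).
Cooperation is sustained iff (14−8)(δ+…+δ^5) ≥ 16−14.
δ+…+δ^5 = 1/3·(1−(1/3)^5)/(1−1/3) = 0.4979, and (16−14)/(14−8) = 0.3333.
0.4979 ≥ 0.3333, so cooperation is sustainable.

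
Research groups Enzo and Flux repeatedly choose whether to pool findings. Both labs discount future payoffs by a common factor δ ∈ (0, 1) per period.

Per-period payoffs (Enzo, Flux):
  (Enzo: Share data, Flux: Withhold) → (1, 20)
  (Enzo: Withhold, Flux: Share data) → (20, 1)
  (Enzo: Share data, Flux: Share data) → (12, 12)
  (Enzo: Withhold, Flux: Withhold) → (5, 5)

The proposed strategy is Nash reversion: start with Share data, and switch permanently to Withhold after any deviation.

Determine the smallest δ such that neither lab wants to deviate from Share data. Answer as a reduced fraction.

Under grim trigger the critical discount factor is (T−C)/(T−P) with T = 20, C = 12, P = 5.
δ* = (20−12)/(20−5) = 8/15.

8/15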